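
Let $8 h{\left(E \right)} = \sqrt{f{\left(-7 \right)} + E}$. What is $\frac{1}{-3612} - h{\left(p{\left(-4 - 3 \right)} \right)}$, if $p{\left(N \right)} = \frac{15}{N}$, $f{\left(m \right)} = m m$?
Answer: $- \frac{1}{3612} - \frac{\sqrt{574}}{28} \approx -0.85593$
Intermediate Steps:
$f{\left(m \right)} = m^{2}$
$h{\left(E \right)} = \frac{\sqrt{49 + E}}{8}$ ($h{\left(E \right)} = \frac{\sqrt{\left(-7\right)^{2} + E}}{8} = \frac{\sqrt{49 + E}}{8}$)
$\frac{1}{-3612} - h{\left(p{\left(-4 - 3 \right)} \right)} = \frac{1}{-3612} - \frac{\sqrt{49 + \frac{15}{-4 - 3}}}{8} = - \frac{1}{3612} - \frac{\sqrt{49 + \frac{15}{-4 - 3}}}{8} = - \frac{1}{3612} - \frac{\sqrt{49 + \frac{15}{-7}}}{8} = - \frac{1}{3612} - \frac{\sqrt{49 + 15 \left(- \frac{1}{7}\right)}}{8} = - \frac{1}{3612} - \frac{\sqrt{49 - \frac{15}{7}}}{8} = - \frac{1}{3612} - \frac{\sqrt{\frac{328}{7}}}{8} = - \frac{1}{3612} - \frac{\frac{2}{7} \sqrt{574}}{8} = - \frac{1}{3612} - \frac{\sqrt{574}}{28}$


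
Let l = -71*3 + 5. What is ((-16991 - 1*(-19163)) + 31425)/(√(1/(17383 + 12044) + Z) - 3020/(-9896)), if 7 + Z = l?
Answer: 1846686335032530/38741091525179 - 411272703144*I*√46544715327/38741091525179 ≈ 47.667 - 2290.3*I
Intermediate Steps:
l = -208 (l = -213 + 5 = -208)
Z = -215 (Z = -7 - 208 = -215)
((-16991 - 1*(-19163)) + 31425)/(√(1/(17383 + 12044) + Z) - 3020/(-9896)) = ((-16991 - 1*(-19163)) + 31425)/(√(1/(17383 + 12044) - 215) - 3020/(-9896)) = ((-16991 + 19163) + 31425)/(√(1/29427 - 215) - 3020*(-1/9896)) = (2172 + 31425)/(√(1/29427 - 215) + 755/2474) = 33597/(√(-6326804/29427) + 755/2474) = 33597/(2*I*√46544715327/29427 + 755/2474) = 33597/(755/2474 + 2*I*√46544715327/29427)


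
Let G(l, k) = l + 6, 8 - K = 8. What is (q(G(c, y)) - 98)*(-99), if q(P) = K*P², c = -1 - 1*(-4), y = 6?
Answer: 9702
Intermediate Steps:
K = 0 (K = 8 - 1*8 = 8 - 8 = 0)
c = 3 (c = -1 + 4 = 3)
G(l, k) = 6 + l
q(P) = 0 (q(P) = 0*P² = 0)
(q(G(c, y)) - 98)*(-99) = (0 - 98)*(-99) = -98*(-99) = 9702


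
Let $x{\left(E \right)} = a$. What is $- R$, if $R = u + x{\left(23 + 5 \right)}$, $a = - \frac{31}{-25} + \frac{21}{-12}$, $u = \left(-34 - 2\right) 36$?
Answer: $\frac{129651}{100} \approx 1296.5$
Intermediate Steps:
$u = -1296$ ($u = \left(-36\right) 36 = -1296$)
$a = - \frac{51}{100}$ ($a = \left(-31\right) \left(- \frac{1}{25}\right) + 21 \left(- \frac{1}{12}\right) = \frac{31}{25} - \frac{7}{4} = - \frac{51}{100} \approx -0.51$)
$x{\left(E \right)} = - \frac{51}{100}$
$R = - \frac{129651}{100}$ ($R = -1296 - \frac{51}{100} = - \frac{129651}{100} \approx -1296.5$)
$- R = \left(-1\right) \left(- \frac{129651}{100}\right) = \frac{129651}{100}$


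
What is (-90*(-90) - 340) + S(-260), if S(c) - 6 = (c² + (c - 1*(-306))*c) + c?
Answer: 63146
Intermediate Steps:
S(c) = 6 + c + c² + c*(306 + c) (S(c) = 6 + ((c² + (c - 1*(-306))*c) + c) = 6 + ((c² + (c + 306)*c) + c) = 6 + ((c² + (306 + c)*c) + c) = 6 + ((c² + c*(306 + c)) + c) = 6 + (c + c² + c*(306 + c)) = 6 + c + c² + c*(306 + c))
(-90*(-90) - 340) + S(-260) = (-90*(-90) - 340) + (6 + 2*(-260)² + 307*(-260)) = (8100 - 340) + (6 + 2*67600 - 79820) = 7760 + (6 + 135200 - 79820) = 7760 + 55386 = 63146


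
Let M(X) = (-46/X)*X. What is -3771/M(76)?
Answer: 3771/46 ≈ 81.978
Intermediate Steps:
M(X) = -46
-3771/M(76) = -3771/(-46) = -3771*(-1/46) = 3771/46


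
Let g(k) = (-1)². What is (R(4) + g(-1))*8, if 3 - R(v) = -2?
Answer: 48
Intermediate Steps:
g(k) = 1
R(v) = 5 (R(v) = 3 - 1*(-2) = 3 + 2 = 5)
(R(4) + g(-1))*8 = (5 + 1)*8 = 6*8 = 48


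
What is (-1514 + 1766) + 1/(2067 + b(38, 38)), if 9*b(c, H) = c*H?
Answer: 5051853/20047 ≈ 252.00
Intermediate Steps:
b(c, H) = H*c/9 (b(c, H) = (c*H)/9 = (H*c)/9 = H*c/9)
(-1514 + 1766) + 1/(2067 + b(38, 38)) = (-1514 + 1766) + 1/(2067 + (1/9)*38*38) = 252 + 1/(2067 + 1444/9) = 252 + 1/(20047/9) = 252 + 9/20047 = 5051853/20047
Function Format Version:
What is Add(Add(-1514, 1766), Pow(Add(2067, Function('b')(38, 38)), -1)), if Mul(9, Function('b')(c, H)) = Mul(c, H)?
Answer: Rational(5051853, 20047) ≈ 252.00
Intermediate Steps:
Function('b')(c, H) = Mul(Rational(1, 9), H, c) (Function('b')(c, H) = Mul(Rational(1, 9), Mul(c, H)) = Mul(Rational(1, 9), Mul(H, c)) = Mul(Rational(1, 9), H, c))
Add(Add(-1514, 1766), Pow(Add(2067, Function('b')(38, 38)), -1)) = Add(Add(-1514, 1766), Pow(Add(2067, Mul(Rational(1, 9), 38, 38)), -1)) = Add(252, Pow(Add(2067, Rational(1444, 9)), -1)) = Add(252, Pow(Rational(20047, 9), -1)) = Add(252, Rational(9, 20047)) = Rational(5051853, 20047)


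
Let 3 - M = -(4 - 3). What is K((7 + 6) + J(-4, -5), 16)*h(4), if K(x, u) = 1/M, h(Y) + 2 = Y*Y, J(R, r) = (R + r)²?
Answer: 7/2 ≈ 3.5000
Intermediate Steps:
h(Y) = -2 + Y² (h(Y) = -2 + Y*Y = -2 + Y²)
M = 4 (M = 3 - (-1)*(4 - 3) = 3 - (-1) = 3 - 1*(-1) = 3 + 1 = 4)
K(x, u) = ¼ (K(x, u) = 1/4 = ¼)
K((7 + 6) + J(-4, -5), 16)*h(4) = (-2 + 4²)/4 = (-2 + 16)/4 = (¼)*14 = 7/2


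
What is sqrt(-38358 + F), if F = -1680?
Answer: I*sqrt(40038) ≈ 200.09*I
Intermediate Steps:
sqrt(-38358 + F) = sqrt(-38358 - 1680) = sqrt(-40038) = I*sqrt(40038)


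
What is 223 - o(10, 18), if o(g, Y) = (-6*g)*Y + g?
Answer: 1293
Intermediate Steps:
o(g, Y) = g - 6*Y*g (o(g, Y) = -6*Y*g + g = g - 6*Y*g)
223 - o(10, 18) = 223 - 10*(1 - 6*18) = 223 - 10*(1 - 108) = 223 - 10*(-107) = 223 - 1*(-1070) = 223 + 1070 = 1293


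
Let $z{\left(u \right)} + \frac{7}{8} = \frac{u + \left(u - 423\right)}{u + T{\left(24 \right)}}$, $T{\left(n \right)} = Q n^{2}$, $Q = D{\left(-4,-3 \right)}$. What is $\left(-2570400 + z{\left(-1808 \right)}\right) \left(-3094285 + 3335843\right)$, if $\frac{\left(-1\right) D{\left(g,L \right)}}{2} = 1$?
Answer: $- \frac{918932836127229}{1480} \approx -6.209 \cdot 10^{11}$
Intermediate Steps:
$D{\left(g,L \right)} = -2$ ($D{\left(g,L \right)} = \left(-2\right) 1 = -2$)
$Q = -2$
$T{\left(n \right)} = - 2 n^{2}$
$z{\left(u \right)} = - \frac{7}{8} + \frac{-423 + 2 u}{-1152 + u}$ ($z{\left(u \right)} = - \frac{7}{8} + \frac{u + \left(u - 423\right)}{u - 2 \cdot 24^{2}} = - \frac{7}{8} + \frac{u + \left(-423 + u\right)}{u - 1152} = - \frac{7}{8} + \frac{-423 + 2 u}{u - 1152} = - \frac{7}{8} + \frac{-423 + 2 u}{-1152 + u}$)
$\left(-2570400 + z{\left(-1808 \right)}\right) \left(-3094285 + 3335843\right) = \left(-2570400 + \frac{9 \left(520 - 1808\right)}{8 \left(-1152 - 1808\right)}\right) \left(-3094285 + 3335843\right) = \left(-2570400 + \frac{9}{8} \frac{1}{-2960} \left(-1288\right)\right) 241558 = \left(-2570400 + \frac{9}{8} \left(- \frac{1}{2960}\right) \left(-1288\right)\right) 241558 = \left(-2570400 + \frac{1449}{2960}\right) 241558 = \left(- \frac{7608382551}{2960}\right) 241558 = - \frac{918932836127229}{1480}$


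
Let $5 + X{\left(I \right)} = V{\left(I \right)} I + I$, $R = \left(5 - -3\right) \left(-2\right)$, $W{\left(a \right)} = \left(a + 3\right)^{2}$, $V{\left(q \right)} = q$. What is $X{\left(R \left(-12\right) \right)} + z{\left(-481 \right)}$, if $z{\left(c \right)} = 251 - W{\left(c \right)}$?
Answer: $-191182$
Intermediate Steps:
$W{\left(a \right)} = \left(3 + a\right)^{2}$
$z{\left(c \right)} = 251 - \left(3 + c\right)^{2}$
$R = -16$ ($R = \left(5 + 3\right) \left(-2\right) = 8 \left(-2\right) = -16$)
$X{\left(I \right)} = -5 + I + I^{2}$ ($X{\left(I \right)} = -5 + \left(I I + I\right) = -5 + \left(I^{2} + I\right) = -5 + \left(I + I^{2}\right) = -5 + I + I^{2}$)
$X{\left(R \left(-12\right) \right)} + z{\left(-481 \right)} = \left(-5 - -192 + \left(\left(-16\right) \left(-12\right)\right)^{2}\right) + \left(251 - \left(3 - 481\right)^{2}\right) = \left(-5 + 192 + 192^{2}\right) + \left(251 - \left(-478\right)^{2}\right) = \left(-5 + 192 + 36864\right) + \left(251 - 228484\right) = 37051 + \left(251 - 228484\right) = 37051 - 228233 = -191182$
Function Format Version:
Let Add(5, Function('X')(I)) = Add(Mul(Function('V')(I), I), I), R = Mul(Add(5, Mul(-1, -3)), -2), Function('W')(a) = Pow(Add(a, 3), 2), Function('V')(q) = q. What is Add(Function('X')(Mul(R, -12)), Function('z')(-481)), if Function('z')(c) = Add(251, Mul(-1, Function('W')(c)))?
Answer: -191182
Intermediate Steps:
Function('W')(a) = Pow(Add(3, a), 2)
Function('z')(c) = Add(251, Mul(-1, Pow(Add(3, c), 2)))
R = -16 (R = Mul(Add(5, 3), -2) = Mul(8, -2) = -16)
Function('X')(I) = Add(-5, I, Pow(I, 2)) (Function('X')(I) = Add(-5, Add(Mul(I, I), I)) = Add(-5, Add(Pow(I, 2), I)) = Add(-5, Add(I, Pow(I, 2))) = Add(-5, I, Pow(I, 2)))
Add(Function('X')(Mul(R, -12)), Function('z')(-481)) = Add(Add(-5, Mul(-16, -12), Pow(Mul(-16, -12), 2)), Add(251, Mul(-1, Pow(Add(3, -481), 2)))) = Add(Add(-5, 192, Pow(192, 2)), Add(251, Mul(-1, Pow(-478, 2)))) = Add(Add(-5, 192, 36864), Add(251, Mul(-1, 228484))) = Add(37051, Add(251, -228484)) = Add(37051, -228233) = -191182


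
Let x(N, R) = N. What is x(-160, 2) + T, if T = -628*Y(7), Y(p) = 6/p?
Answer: -4888/7 ≈ -698.29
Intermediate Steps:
Y(p) = 6/p
T = -3768/7 ≈ -538.29
x(-160, 2) + T = -160 - 3768/7 = -4888/7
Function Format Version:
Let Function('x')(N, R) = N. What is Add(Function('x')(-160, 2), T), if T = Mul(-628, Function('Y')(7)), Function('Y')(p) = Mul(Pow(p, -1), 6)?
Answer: Rational(-4888, 7) ≈ -698.29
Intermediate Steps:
Function('Y')(p) = Mul(6, Pow(p, -1))
T = Rational(-3768, 7) (T = Mul(-628, Mul(6, Pow(7, -1))) = Mul(-628, Mul(6, Rational(1, 7))) = Mul(-628, Rational(6, 7)) = Rational(-3768, 7) ≈ -538.29)
Add(Function('x')(-160, 2), T) = Add(-160, Rational(-3768, 7)) = Rational(-4888, 7)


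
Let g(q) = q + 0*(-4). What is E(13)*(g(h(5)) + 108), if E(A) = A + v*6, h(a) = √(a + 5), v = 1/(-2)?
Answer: 1080 + 10*√10 ≈ 1111.6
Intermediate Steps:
v = -½ (v = 1*(-½) = -½ ≈ -0.50000)
h(a) = √(5 + a)
g(q) = q (g(q) = q + 0 = q)
E(A) = -3 + A (E(A) = A - ½*6 = A - 3 = -3 + A)
E(13)*(g(h(5)) + 108) = (-3 + 13)*(√(5 + 5) + 108) = 10*(√10 + 108) = 10*(108 + √10) = 1080 + 10*√10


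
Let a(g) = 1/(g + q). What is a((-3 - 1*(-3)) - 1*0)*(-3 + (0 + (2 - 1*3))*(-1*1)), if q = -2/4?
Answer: 4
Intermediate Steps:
q = -½ (q = -2*¼ = -½ ≈ -0.50000)
a(g) = 1/(-½ + g) (a(g) = 1/(g - ½) = 1/(-½ + g))
a((-3 - 1*(-3)) - 1*0)*(-3 + (0 + (2 - 1*3))*(-1*1)) = (2/(-1 + 2*((-3 - 1*(-3)) - 1*0)))*(-3 + (0 + (2 - 1*3))*(-1*1)) = (2/(-1 + 2*((-3 + 3) + 0)))*(-3 + (0 + (2 - 3))*(-1)) = (2/(-1 + 2*(0 + 0)))*(-3 + (0 - 1)*(-1)) = (2/(-1 + 2*0))*(-3 - 1*(-1)) = (2/(-1 + 0))*(-3 + 1) = (2/(-1))*(-2) = (2*(-1))*(-2) = -2*(-2) = 4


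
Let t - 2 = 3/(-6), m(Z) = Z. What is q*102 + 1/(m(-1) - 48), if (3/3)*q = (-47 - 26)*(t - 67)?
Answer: 23897936/49 ≈ 4.8771e+5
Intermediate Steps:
t = 3/2 (t = 2 + 3/(-6) = 2 + 3*(-1/6) = 2 - 1/2 = 3/2 ≈ 1.5000)
q = 9563/2 (q = (-47 - 26)*(3/2 - 67) = -73*(-131/2) = 9563/2 ≈ 4781.5)
q*102 + 1/(m(-1) - 48) = (9563/2)*102 + 1/(-1 - 48) = 487713 + 1/(-49) = 487713 - 1/49 = 23897936/49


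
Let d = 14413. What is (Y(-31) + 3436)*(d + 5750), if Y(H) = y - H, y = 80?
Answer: 71518161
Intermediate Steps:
Y(H) = 80 - H
(Y(-31) + 3436)*(d + 5750) = ((80 - 1*(-31)) + 3436)*(14413 + 5750) = ((80 + 31) + 3436)*20163 = (111 + 3436)*20163 = 3547*20163 = 71518161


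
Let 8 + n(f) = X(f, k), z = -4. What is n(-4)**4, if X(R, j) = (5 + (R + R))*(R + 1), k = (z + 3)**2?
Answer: 1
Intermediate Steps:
k = 1 (k = (-4 + 3)**2 = (-1)**2 = 1)
X(R, j) = (1 + R)*(5 + 2*R) (X(R, j) = (5 + 2*R)*(1 + R) = (1 + R)*(5 + 2*R))
n(f) = -3 + 2*f**2 + 7*f (n(f) = -8 + (5 + 2*f**2 + 7*f) = -3 + 2*f**2 + 7*f)
n(-4)**4 = (-3 + 2*(-4)**2 + 7*(-4))**4 = (-3 + 2*16 - 28)**4 = (-3 + 32 - 28)**4 = 1**4 = 1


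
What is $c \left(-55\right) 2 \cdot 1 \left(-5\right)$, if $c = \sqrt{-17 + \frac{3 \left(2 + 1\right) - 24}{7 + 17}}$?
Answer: $\frac{275 i \sqrt{282}}{2} \approx 2309.0 i$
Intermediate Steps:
$c = \frac{i \sqrt{282}}{4}$ ($c = \sqrt{-17 + \frac{3 \cdot 3 - 24}{24}} = \sqrt{-17 + \left(9 - 24\right) \frac{1}{24}} = \sqrt{-17 - \frac{5}{8}} = \sqrt{- \frac{141}{8}} = \frac{i \sqrt{282}}{4} \approx 4.1982 i$)
$c \left(-55\right) 2 \cdot 1 \left(-5\right) = \frac{i \sqrt{282}}{4} \left(-55\right) 2 \cdot 1 \left(-5\right) = - \frac{55 i \sqrt{282}}{4} \cdot 2 \left(-5\right) = - \frac{55 i \sqrt{282}}{4} \left(-10\right) = \frac{275 i \sqrt{282}}{2}$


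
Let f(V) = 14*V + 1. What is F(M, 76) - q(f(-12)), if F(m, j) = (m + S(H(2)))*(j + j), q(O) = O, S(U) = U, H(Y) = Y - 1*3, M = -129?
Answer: -19593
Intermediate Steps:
f(V) = 1 + 14*V
H(Y) = -3 + Y (H(Y) = Y - 3 = -3 + Y)
F(m, j) = 2*j*(-1 + m) (F(m, j) = (m + (-3 + 2))*(j + j) = (m - 1)*(2*j) = (-1 + m)*(2*j) = 2*j*(-1 + m))
F(M, 76) - q(f(-12)) = 2*76*(-1 - 129) - (1 + 14*(-12)) = 2*76*(-130) - (1 - 168) = -19760 - 1*(-167) = -19760 + 167 = -19593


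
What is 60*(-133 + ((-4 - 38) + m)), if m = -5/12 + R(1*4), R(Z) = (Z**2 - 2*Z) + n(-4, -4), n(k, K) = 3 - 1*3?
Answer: -10045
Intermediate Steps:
n(k, K) = 0 (n(k, K) = 3 - 3 = 0)
R(Z) = Z**2 - 2*Z (R(Z) = (Z**2 - 2*Z) + 0 = Z**2 - 2*Z)
m = 91/12 (m = -5/12 + (1*4)*(-2 + 1*4) = -5*1/12 + 4*(-2 + 4) = -5/12 + 4*2 = -5/12 + 8 = 91/12 ≈ 7.5833)
60*(-133 + ((-4 - 38) + m)) = 60*(-133 + ((-4 - 38) + 91/12)) = 60*(-133 + (-42 + 91/12)) = 60*(-133 - 413/12) = 60*(-2009/12) = -10045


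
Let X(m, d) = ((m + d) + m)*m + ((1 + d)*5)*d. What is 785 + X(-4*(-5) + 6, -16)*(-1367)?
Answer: -2919127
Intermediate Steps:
X(m, d) = d*(5 + 5*d) + m*(d + 2*m) (X(m, d) = ((d + m) + m)*m + (5 + 5*d)*d = (d + 2*m)*m + d*(5 + 5*d) = m*(d + 2*m) + d*(5 + 5*d) = d*(5 + 5*d) + m*(d + 2*m))
785 + X(-4*(-5) + 6, -16)*(-1367) = 785 + (2*(-4*(-5) + 6)² + 5*(-16) + 5*(-16)² - 16*(-4*(-5) + 6))*(-1367) = 785 + (2*(20 + 6)² - 80 + 5*256 - 16*(20 + 6))*(-1367) = 785 + (2*26² - 80 + 1280 - 16*26)*(-1367) = 785 + (2*676 - 80 + 1280 - 416)*(-1367) = 785 + (1352 - 80 + 1280 - 416)*(-1367) = 785 + 2136*(-1367) = 785 - 2919912 = -2919127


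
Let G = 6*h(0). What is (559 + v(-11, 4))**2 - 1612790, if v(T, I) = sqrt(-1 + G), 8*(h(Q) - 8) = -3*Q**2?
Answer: -1300262 + 1118*sqrt(47) ≈ -1.2926e+6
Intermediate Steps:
h(Q) = 8 - 3*Q**2/8 (h(Q) = 8 + (-3*Q**2)/8 = 8 - 3*Q**2/8)
G = 48 (G = 6*(8 - 3/8*0**2) = 6*(8 - 3/8*0) = 6*(8 + 0) = 6*8 = 48)
v(T, I) = sqrt(47) (v(T, I) = sqrt(-1 + 48) = sqrt(47))
(559 + v(-11, 4))**2 - 1612790 = (559 + sqrt(47))**2 - 1612790 = -1612790 + (559 + sqrt(47))**2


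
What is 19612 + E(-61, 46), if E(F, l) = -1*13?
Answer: 19599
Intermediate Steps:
E(F, l) = -13
19612 + E(-61, 46) = 19612 - 13 = 19599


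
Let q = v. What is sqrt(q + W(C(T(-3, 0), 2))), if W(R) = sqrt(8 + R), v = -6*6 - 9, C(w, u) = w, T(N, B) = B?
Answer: sqrt(-45 + 2*sqrt(2)) ≈ 6.494*I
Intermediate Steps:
v = -45 (v = -36 - 9 = -45)
q = -45
sqrt(q + W(C(T(-3, 0), 2))) = sqrt(-45 + sqrt(8 + 0)) = sqrt(-45 + sqrt(8)) = sqrt(-45 + 2*sqrt(2))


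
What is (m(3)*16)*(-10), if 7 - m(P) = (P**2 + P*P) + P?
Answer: 2240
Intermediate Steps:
m(P) = 7 - P - 2*P**2 (m(P) = 7 - ((P**2 + P*P) + P) = 7 - ((P**2 + P**2) + P) = 7 - (2*P**2 + P) = 7 - (P + 2*P**2) = 7 + (-P - 2*P**2) = 7 - P - 2*P**2)
(m(3)*16)*(-10) = ((7 - 1*3 - 2*3**2)*16)*(-10) = ((7 - 3 - 2*9)*16)*(-10) = ((7 - 3 - 18)*16)*(-10) = -14*16*(-10) = -224*(-10) = 2240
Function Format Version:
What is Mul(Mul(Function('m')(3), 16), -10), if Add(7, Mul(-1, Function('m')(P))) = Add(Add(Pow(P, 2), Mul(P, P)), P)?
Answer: 2240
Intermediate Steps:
Function('m')(P) = Add(7, Mul(-1, P), Mul(-2, Pow(P, 2))) (Function('m')(P) = Add(7, Mul(-1, Add(Add(Pow(P, 2), Mul(P, P)), P))) = Add(7, Mul(-1, Add(Add(Pow(P, 2), Pow(P, 2)), P))) = Add(7, Mul(-1, Add(Mul(2, Pow(P, 2)), P))) = Add(7, Mul(-1, Add(P, Mul(2, Pow(P, 2))))) = Add(7, Add(Mul(-1, P), Mul(-2, Pow(P, 2)))) = Add(7, Mul(-1, P), Mul(-2, Pow(P, 2))))
Mul(Mul(Function('m')(3), 16), -10) = Mul(Mul(Add(7, Mul(-1, 3), Mul(-2, Pow(3, 2))), 16), -10) = Mul(Mul(Add(7, -3, Mul(-2, 9)), 16), -10) = Mul(Mul(Add(7, -3, -18), 16), -10) = Mul(Mul(-14, 16), -10) = Mul(-224, -10) = 2240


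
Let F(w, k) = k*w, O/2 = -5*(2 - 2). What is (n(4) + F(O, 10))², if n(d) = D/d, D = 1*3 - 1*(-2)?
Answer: 25/16 ≈ 1.5625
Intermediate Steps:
O = 0 (O = 2*(-5*(2 - 2)) = 2*(-5*0) = 2*0 = 0)
D = 5 (D = 3 + 2 = 5)
n(d) = 5/d
(n(4) + F(O, 10))² = (5/4 + 10*0)² = (5*(¼) + 0)² = (5/4 + 0)² = (5/4)² = 25/16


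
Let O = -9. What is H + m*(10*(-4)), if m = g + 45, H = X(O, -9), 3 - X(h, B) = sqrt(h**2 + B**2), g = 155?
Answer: -7997 - 9*sqrt(2) ≈ -8009.7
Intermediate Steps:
X(h, B) = 3 - sqrt(B**2 + h**2) (X(h, B) = 3 - sqrt(h**2 + B**2) = 3 - sqrt(B**2 + h**2))
H = 3 - 9*sqrt(2) (H = 3 - sqrt((-9)**2 + (-9)**2) = 3 - sqrt(81 + 81) = 3 - sqrt(162) = 3 - 9*sqrt(2) ≈ -9.7279)
m = 200 (m = 155 + 45 = 200)
H + m*(10*(-4)) = (3 - 9*sqrt(2)) + 200*(10*(-4)) = (3 - 9*sqrt(2)) + 200*(-40) = (3 - 9*sqrt(2)) - 8000 = -7997 - 9*sqrt(2)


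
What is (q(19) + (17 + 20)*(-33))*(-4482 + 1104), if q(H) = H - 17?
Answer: 4117782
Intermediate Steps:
q(H) = -17 + H
(q(19) + (17 + 20)*(-33))*(-4482 + 1104) = ((-17 + 19) + (17 + 20)*(-33))*(-4482 + 1104) = (2 + 37*(-33))*(-3378) = (2 - 1221)*(-3378) = -1219*(-3378) = 4117782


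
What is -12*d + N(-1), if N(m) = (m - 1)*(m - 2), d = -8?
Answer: 102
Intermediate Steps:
N(m) = (-1 + m)*(-2 + m)
-12*d + N(-1) = -12*(-8) + (2 + (-1)**2 - 3*(-1)) = 96 + (2 + 1 + 3) = 96 + 6 = 102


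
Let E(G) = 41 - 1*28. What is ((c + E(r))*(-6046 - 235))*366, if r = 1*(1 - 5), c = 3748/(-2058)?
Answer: -8814541846/343 ≈ -2.5698e+7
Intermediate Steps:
c = -1874/1029 (c = 3748*(-1/2058) = -1874/1029 ≈ -1.8212)
r = -4 (r = 1*(-4) = -4)
E(G) = 13 (E(G) = 41 - 28 = 13)
((c + E(r))*(-6046 - 235))*366 = ((-1874/1029 + 13)*(-6046 - 235))*366 = ((11503/1029)*(-6281))*366 = -72250343/1029*366 = -8814541846/343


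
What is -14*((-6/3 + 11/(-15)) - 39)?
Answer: 8764/15 ≈ 584.27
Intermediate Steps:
-14*((-6/3 + 11/(-15)) - 39) = -14*((-6*⅓ + 11*(-1/15)) - 39) = -14*((-2 - 11/15) - 39) = -14*(-41/15 - 39) = -14*(-626/15) = 8764/15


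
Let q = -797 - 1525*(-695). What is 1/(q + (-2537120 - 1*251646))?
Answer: -1/1729688 ≈ -5.7814e-7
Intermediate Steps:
q = 1059078 (q = -797 + 1059875 = 1059078)
1/(q + (-2537120 - 1*251646)) = 1/(1059078 + (-2537120 - 1*251646)) = 1/(1059078 + (-2537120 - 251646)) = 1/(1059078 - 2788766) = 1/(-1729688) = -1/1729688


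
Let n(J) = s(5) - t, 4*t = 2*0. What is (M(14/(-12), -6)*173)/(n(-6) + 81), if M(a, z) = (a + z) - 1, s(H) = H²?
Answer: -8477/636 ≈ -13.329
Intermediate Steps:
t = 0 (t = (2*0)/4 = (¼)*0 = 0)
M(a, z) = -1 + a + z
n(J) = 25 (n(J) = 5² - 1*0 = 25 + 0 = 25)
(M(14/(-12), -6)*173)/(n(-6) + 81) = ((-1 + 14/(-12) - 6)*173)/(25 + 81) = ((-1 + 14*(-1/12) - 6)*173)/106 = ((-1 - 7/6 - 6)*173)*(1/106) = -49/6*173*(1/106) = -8477/6*1/106 = -8477/636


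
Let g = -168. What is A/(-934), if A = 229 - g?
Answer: -397/934 ≈ -0.42505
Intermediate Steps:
A = 397 (A = 229 - 1*(-168) = 229 + 168 = 397)
A/(-934) = 397/(-934) = 397*(-1/934) = -397/934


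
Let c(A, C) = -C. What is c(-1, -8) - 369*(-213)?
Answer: 78605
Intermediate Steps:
c(-1, -8) - 369*(-213) = -1*(-8) - 369*(-213) = 8 + 78597 = 78605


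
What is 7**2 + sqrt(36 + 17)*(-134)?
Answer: 49 - 134*sqrt(53) ≈ -926.54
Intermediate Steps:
7**2 + sqrt(36 + 17)*(-134) = 49 + sqrt(53)*(-134) = 49 - 134*sqrt(53)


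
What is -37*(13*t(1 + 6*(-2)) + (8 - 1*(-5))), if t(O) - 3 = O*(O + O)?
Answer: -118326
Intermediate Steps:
t(O) = 3 + 2*O² (t(O) = 3 + O*(O + O) = 3 + O*(2*O) = 3 + 2*O²)
-37*(13*t(1 + 6*(-2)) + (8 - 1*(-5))) = -37*(13*(3 + 2*(1 + 6*(-2))²) + (8 - 1*(-5))) = -37*(13*(3 + 2*(1 - 12)²) + (8 + 5)) = -37*(13*(3 + 2*(-11)²) + 13) = -37*(13*(3 + 2*121) + 13) = -37*(13*(3 + 242) + 13) = -37*(13*245 + 13) = -37*(3185 + 13) = -37*3198 = -118326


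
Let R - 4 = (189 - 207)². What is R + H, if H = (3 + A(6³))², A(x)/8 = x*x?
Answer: 139316309329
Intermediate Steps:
A(x) = 8*x² (A(x) = 8*(x*x) = 8*x²)
H = 139316309001 (H = (3 + 8*(6³)²)² = (3 + 8*216²)² = (3 + 8*46656)² = (3 + 373248)² = 373251² = 139316309001)
R = 328 (R = 4 + (189 - 207)² = 4 + (-18)² = 4 + 324 = 328)
R + H = 328 + 139316309001 = 139316309329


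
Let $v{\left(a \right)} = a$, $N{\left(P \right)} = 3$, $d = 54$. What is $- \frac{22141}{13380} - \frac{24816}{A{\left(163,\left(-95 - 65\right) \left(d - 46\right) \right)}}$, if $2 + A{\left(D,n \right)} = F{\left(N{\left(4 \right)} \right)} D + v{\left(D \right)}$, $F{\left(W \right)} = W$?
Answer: $- \frac{34642973}{869700} \approx -39.833$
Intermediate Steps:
$A{\left(D,n \right)} = -2 + 4 D$ ($A{\left(D,n \right)} = -2 + \left(3 D + D\right) = -2 + 4 D$)
$- \frac{22141}{13380} - \frac{24816}{A{\left(163,\left(-95 - 65\right) \left(d - 46\right) \right)}} = - \frac{22141}{13380} - \frac{24816}{-2 + 4 \cdot 163} = \left(-22141\right) \frac{1}{13380} - \frac{24816}{-2 + 652} = - \frac{22141}{13380} - \frac{24816}{650} = - \frac{22141}{13380} - \frac{12408}{325} = - \frac{34642973}{869700}$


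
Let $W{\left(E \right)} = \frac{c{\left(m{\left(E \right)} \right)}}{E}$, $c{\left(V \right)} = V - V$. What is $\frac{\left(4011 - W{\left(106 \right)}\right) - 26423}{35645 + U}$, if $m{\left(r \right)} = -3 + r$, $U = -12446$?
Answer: $- \frac{22412}{23199} \approx -0.96608$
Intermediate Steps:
$c{\left(V \right)} = 0$
$W{\left(E \right)} = 0$ ($W{\left(E \right)} = \frac{0}{E} = 0$)
$\frac{\left(4011 - W{\left(106 \right)}\right) - 26423}{35645 + U} = \frac{\left(4011 - 0\right) - 26423}{35645 - 12446} = \frac{\left(4011 + 0\right) - 26423}{23199} = \left(4011 - 26423\right) \frac{1}{23199} = \left(-22412\right) \frac{1}{23199} = - \frac{22412}{23199}$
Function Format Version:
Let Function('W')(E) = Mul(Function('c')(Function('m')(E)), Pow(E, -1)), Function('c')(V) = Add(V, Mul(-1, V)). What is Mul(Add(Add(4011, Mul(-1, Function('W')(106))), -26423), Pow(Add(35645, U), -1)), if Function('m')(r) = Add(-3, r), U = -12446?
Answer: Rational(-22412, 23199) ≈ -0.96608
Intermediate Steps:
Function('c')(V) = 0
Function('W')(E) = 0 (Function('W')(E) = Mul(0, Pow(E, -1)) = 0)
Mul(Add(Add(4011, Mul(-1, Function('W')(106))), -26423), Pow(Add(35645, U), -1)) = Mul(Add(Add(4011, Mul(-1, 0)), -26423), Pow(Add(35645, -12446), -1)) = Mul(Add(Add(4011, 0), -26423), Pow(23199, -1)) = Mul(Add(4011, -26423), Rational(1, 23199)) = Mul(-22412, Rational(1, 23199)) = Rational(-22412, 23199)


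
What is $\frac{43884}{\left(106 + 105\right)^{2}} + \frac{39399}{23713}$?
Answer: $\frac{121508877}{45901151} \approx 2.6472$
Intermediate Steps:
$\frac{43884}{\left(106 + 105\right)^{2}} + \frac{39399}{23713} = \frac{43884}{211^{2}} + 39399 \cdot \frac{1}{23713} = \frac{43884}{44521} + \frac{1713}{1031} = \frac{121508877}{45901151}$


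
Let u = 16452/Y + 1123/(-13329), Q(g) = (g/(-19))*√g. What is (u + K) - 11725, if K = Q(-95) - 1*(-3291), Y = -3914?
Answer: -220111492267/26084853 + 5*I*√95 ≈ -8438.3 + 48.734*I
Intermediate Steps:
Q(g) = -g^(3/2)/19 (Q(g) = (-g/19)*√g = -g^(3/2)/19)
u = -111842065/26084853 (u = 16452/(-3914) + 1123/(-13329) = 16452*(-1/3914) + 1123*(-1/13329) = -8226/1957 - 1123/13329 = -111842065/26084853 ≈ -4.2876)
K = 3291 + 5*I*√95 (K = -(-5)*I*√95 - 1*(-3291) = -(-5)*I*√95 + 3291 = 5*I*√95 + 3291 = 3291 + 5*I*√95 ≈ 3291.0 + 48.734*I)
(u + K) - 11725 = (-111842065/26084853 + (3291 + 5*I*√95)) - 11725 = (85733409158/26084853 + 5*I*√95) - 11725 = -220111492267/26084853 + 5*I*√95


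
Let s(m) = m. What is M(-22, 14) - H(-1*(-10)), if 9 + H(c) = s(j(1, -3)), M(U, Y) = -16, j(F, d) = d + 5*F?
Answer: -9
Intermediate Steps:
H(c) = -7 (H(c) = -9 + (-3 + 5*1) = -9 + (-3 + 5) = -9 + 2 = -7)
M(-22, 14) - H(-1*(-10)) = -16 - 1*(-7) = -16 + 7 = -9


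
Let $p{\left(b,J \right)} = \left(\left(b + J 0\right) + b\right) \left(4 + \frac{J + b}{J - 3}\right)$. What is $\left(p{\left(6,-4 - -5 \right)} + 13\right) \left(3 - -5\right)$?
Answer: $152$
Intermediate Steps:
$p{\left(b,J \right)} = 2 b \left(4 + \frac{J + b}{-3 + J}\right)$ ($p{\left(b,J \right)} = \left(\left(b + 0\right) + b\right) \left(4 + \frac{J + b}{-3 + J}\right) = \left(b + b\right) \left(4 + \frac{J + b}{-3 + J}\right) = 2 b \left(4 + \frac{J + b}{-3 + J}\right)$)
$\left(p{\left(6,-4 - -5 \right)} + 13\right) \left(3 - -5\right) = \left(2 \cdot 6 \frac{1}{-3 - -1} \left(-12 + 6 + 5 \left(-4 - -5\right)\right) + 13\right) \left(3 - -5\right) = \left(2 \cdot 6 \frac{1}{-3 + \left(-4 + 5\right)} \left(-12 + 6 + 5 \left(-4 + 5\right)\right) + 13\right) \left(3 + 5\right) = \left(2 \cdot 6 \frac{1}{-3 + 1} \left(-12 + 6 + 5 \cdot 1\right) + 13\right) 8 = \left(2 \cdot 6 \frac{1}{-2} \left(-12 + 6 + 5\right) + 13\right) 8 = \left(2 \cdot 6 \left(- \frac{1}{2}\right) \left(-1\right) + 13\right) 8 = \left(6 + 13\right) 8 = 19 \cdot 8 = 152$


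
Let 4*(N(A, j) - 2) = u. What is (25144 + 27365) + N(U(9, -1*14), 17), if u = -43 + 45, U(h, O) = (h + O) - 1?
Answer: 105023/2 ≈ 52512.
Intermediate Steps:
U(h, O) = -1 + O + h (U(h, O) = (O + h) - 1 = -1 + O + h)
u = 2
N(A, j) = 5/2 (N(A, j) = 2 + (¼)*2 = 2 + ½ = 5/2)
(25144 + 27365) + N(U(9, -1*14), 17) = (25144 + 27365) + 5/2 = 52509 + 5/2 = 105023/2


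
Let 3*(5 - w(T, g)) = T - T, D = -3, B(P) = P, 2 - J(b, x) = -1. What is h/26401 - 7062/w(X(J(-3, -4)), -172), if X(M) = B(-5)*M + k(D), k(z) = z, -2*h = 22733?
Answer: -373001389/264010 ≈ -1412.8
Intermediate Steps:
h = -22733/2 (h = -½*22733 = -22733/2 ≈ -11367.)
J(b, x) = 3 (J(b, x) = 2 - 1*(-1) = 2 + 1 = 3)
X(M) = -3 - 5*M (X(M) = -5*M - 3 = -3 - 5*M)
w(T, g) = 5 (w(T, g) = 5 - (T - T)/3 = 5 - ⅓*0 = 5 + 0 = 5)
h/26401 - 7062/w(X(J(-3, -4)), -172) = -22733/2/26401 - 7062/5 = -22733/2*1/26401 - 7062*⅕ = -22733/52802 - 7062/5 = -373001389/264010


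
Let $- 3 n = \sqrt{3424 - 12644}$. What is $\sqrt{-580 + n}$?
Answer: $\frac{\sqrt{-5220 - 6 i \sqrt{2305}}}{3} \approx 0.66426 - 24.092 i$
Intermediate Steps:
$n = - \frac{2 i \sqrt{2305}}{3}$ ($n = - \frac{\sqrt{3424 - 12644}}{3} = - \frac{\sqrt{-9220}}{3} = - \frac{2 i \sqrt{2305}}{3} \approx - 32.007 i$)
$\sqrt{-580 + n} = \sqrt{-580 - \frac{2 i \sqrt{2305}}{3}}$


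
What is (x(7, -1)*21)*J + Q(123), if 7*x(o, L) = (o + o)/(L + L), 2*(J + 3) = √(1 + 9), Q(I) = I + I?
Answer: 309 - 21*√10/2 ≈ 275.80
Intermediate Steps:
Q(I) = 2*I
J = -3 + √10/2 (J = -3 + √(1 + 9)/2 = -3 + √10/2 ≈ -1.4189)
x(o, L) = o/(7*L) (x(o, L) = ((o + o)/(L + L))/7 = ((2*o)/((2*L)))/7 = ((2*o)*(1/(2*L)))/7 = (o/L)/7 = o/(7*L))
(x(7, -1)*21)*J + Q(123) = (((⅐)*7/(-1))*21)*(-3 + √10/2) + 2*123 = (((⅐)*7*(-1))*21)*(-3 + √10/2) + 246 = (-1*21)*(-3 + √10/2) + 246 = -21*(-3 + √10/2) + 246 = (63 - 21*√10/2) + 246 = 309 - 21*√10/2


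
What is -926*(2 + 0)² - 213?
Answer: -3917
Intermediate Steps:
-926*(2 + 0)² - 213 = -926*2² - 213 = -926*4 - 213 = -3704 - 213 = -3917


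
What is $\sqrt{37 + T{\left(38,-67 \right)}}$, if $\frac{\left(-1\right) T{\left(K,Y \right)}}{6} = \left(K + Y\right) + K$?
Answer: $i \sqrt{17} \approx 4.1231 i$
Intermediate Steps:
$T{\left(K,Y \right)} = - 12 K - 6 Y$ ($T{\left(K,Y \right)} = - 6 \left(\left(K + Y\right) + K\right) = - 6 \left(Y + 2 K\right) = - 12 K - 6 Y$)
$\sqrt{37 + T{\left(38,-67 \right)}} = \sqrt{37 - 54} = \sqrt{-17} = i \sqrt{17}$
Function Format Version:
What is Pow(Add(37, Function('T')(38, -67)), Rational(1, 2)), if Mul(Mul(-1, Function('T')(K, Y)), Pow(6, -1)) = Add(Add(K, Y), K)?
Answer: Mul(I, Pow(17, Rational(1, 2))) ≈ Mul(4.1231, I)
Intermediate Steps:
Function('T')(K, Y) = Add(Mul(-12, K), Mul(-6, Y)) (Function('T')(K, Y) = Mul(-6, Add(Add(K, Y), K)) = Mul(-6, Add(Y, Mul(2, K))) = Add(Mul(-12, K), Mul(-6, Y)))
Pow(Add(37, Function('T')(38, -67)), Rational(1, 2)) = Pow(Add(37, Add(Mul(-12, 38), Mul(-6, -67))), Rational(1, 2)) = Pow(Add(37, Add(-456, 402)), Rational(1, 2)) = Pow(Add(37, -54), Rational(1, 2)) = Pow(-17, Rational(1, 2)) = Mul(I, Pow(17, Rational(1, 2)))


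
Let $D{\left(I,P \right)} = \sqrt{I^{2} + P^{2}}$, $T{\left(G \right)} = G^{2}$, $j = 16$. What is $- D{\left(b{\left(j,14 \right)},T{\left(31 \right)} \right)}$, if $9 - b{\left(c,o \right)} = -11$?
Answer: $- \sqrt{923921} \approx -961.21$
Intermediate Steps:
$b{\left(c,o \right)} = 20$ ($b{\left(c,o \right)} = 9 - -11 = 9 + 11 = 20$)
$- D{\left(b{\left(j,14 \right)},T{\left(31 \right)} \right)} = - \sqrt{20^{2} + \left(31^{2}\right)^{2}} = - \sqrt{400 + 961^{2}} = - \sqrt{400 + 923521} = - \sqrt{923921}$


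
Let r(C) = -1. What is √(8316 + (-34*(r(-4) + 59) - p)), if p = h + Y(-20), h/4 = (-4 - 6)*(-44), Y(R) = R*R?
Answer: 2*√1046 ≈ 64.684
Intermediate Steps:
Y(R) = R²
h = 1760 (h = 4*((-4 - 6)*(-44)) = 4*(-10*(-44)) = 4*440 = 1760)
p = 2160 (p = 1760 + (-20)² = 1760 + 400 = 2160)
√(8316 + (-34*(r(-4) + 59) - p)) = √(8316 + (-34*(-1 + 59) - 1*2160)) = √(8316 + (-34*58 - 2160)) = √(8316 + (-1972 - 2160)) = √(8316 - 4132) = √4184 = 2*√1046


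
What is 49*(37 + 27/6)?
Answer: 4067/2 ≈ 2033.5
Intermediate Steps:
49*(37 + 27/6) = 49*(37 + 27*(⅙)) = 49*(37 + 9/2) = 49*(83/2) = 4067/2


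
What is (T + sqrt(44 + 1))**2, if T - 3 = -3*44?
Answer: 16686 - 774*sqrt(5) ≈ 14955.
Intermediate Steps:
T = -129 (T = 3 - 3*44 = 3 - 132 = -129)
(T + sqrt(44 + 1))**2 = (-129 + sqrt(44 + 1))**2 = (-129 + sqrt(45))**2 = (-129 + 3*sqrt(5))**2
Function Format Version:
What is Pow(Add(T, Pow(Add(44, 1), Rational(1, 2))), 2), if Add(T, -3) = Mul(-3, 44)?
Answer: Add(16686, Mul(-774, Pow(5, Rational(1, 2)))) ≈ 14955.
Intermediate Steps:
T = -129 (T = Add(3, Mul(-3, 44)) = Add(3, -132) = -129)
Pow(Add(T, Pow(Add(44, 1), Rational(1, 2))), 2) = Pow(Add(-129, Pow(Add(44, 1), Rational(1, 2))), 2) = Pow(Add(-129, Pow(45, Rational(1, 2))), 2) = Pow(Add(-129, Mul(3, Pow(5, Rational(1, 2)))), 2)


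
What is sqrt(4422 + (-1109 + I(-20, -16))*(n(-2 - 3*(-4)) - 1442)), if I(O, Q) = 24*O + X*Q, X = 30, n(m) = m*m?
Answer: 2*sqrt(695255) ≈ 1667.6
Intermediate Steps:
n(m) = m**2
I(O, Q) = 24*O + 30*Q
sqrt(4422 + (-1109 + I(-20, -16))*(n(-2 - 3*(-4)) - 1442)) = sqrt(4422 + (-1109 + (24*(-20) + 30*(-16)))*((-2 - 3*(-4))**2 - 1442)) = sqrt(4422 + (-1109 + (-480 - 480))*((-2 + 12)**2 - 1442)) = sqrt(4422 + (-1109 - 960)*(10**2 - 1442)) = sqrt(4422 - 2069*(100 - 1442)) = sqrt(4422 - 2069*(-1342)) = sqrt(4422 + 2776598) = sqrt(2781020) = 2*sqrt(695255)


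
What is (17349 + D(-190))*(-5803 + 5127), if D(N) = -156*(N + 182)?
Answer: -12571572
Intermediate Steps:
D(N) = -28392 - 156*N (D(N) = -156*(182 + N) = -28392 - 156*N)
(17349 + D(-190))*(-5803 + 5127) = (17349 + (-28392 - 156*(-190)))*(-5803 + 5127) = (17349 + (-28392 + 29640))*(-676) = (17349 + 1248)*(-676) = 18597*(-676) = -12571572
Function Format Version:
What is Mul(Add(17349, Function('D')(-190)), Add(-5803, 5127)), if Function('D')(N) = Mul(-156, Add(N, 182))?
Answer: -12571572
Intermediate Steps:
Function('D')(N) = Add(-28392, Mul(-156, N)) (Function('D')(N) = Mul(-156, Add(182, N)) = Add(-28392, Mul(-156, N)))
Mul(Add(17349, Function('D')(-190)), Add(-5803, 5127)) = Mul(Add(17349, Add(-28392, Mul(-156, -190))), Add(-5803, 5127)) = Mul(Add(17349, Add(-28392, 29640)), -676) = Mul(Add(17349, 1248), -676) = Mul(18597, -676) = -12571572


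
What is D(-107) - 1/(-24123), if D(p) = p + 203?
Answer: 2315809/24123 ≈ 96.000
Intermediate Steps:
D(p) = 203 + p
D(-107) - 1/(-24123) = (203 - 107) - 1/(-24123) = 96 - 1*(-1/24123) = 96 + 1/24123 = 2315809/24123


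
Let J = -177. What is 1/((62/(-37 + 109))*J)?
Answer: -12/1829 ≈ -0.0065610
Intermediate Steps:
1/((62/(-37 + 109))*J) = 1/((62/(-37 + 109))*(-177)) = 1/((62/72)*(-177)) = 1/(((1/72)*62)*(-177)) = 1/((31/36)*(-177)) = 1/(-1829/12) = -12/1829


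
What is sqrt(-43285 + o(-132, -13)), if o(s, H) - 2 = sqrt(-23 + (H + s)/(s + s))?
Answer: sqrt(-188540748 + 33*I*sqrt(391182))/66 ≈ 0.011387 + 208.05*I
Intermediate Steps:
o(s, H) = 2 + sqrt(-23 + (H + s)/(2*s)) (o(s, H) = 2 + sqrt(-23 + (H + s)/(s + s)) = 2 + sqrt(-23 + (H + s)/((2*s))) = 2 + sqrt(-23 + (H + s)*(1/(2*s))) = 2 + sqrt(-23 + (H + s)/(2*s)))
sqrt(-43285 + o(-132, -13)) = sqrt(-43285 + (2 + sqrt(-90 + 2*(-13)/(-132))/2)) = sqrt(-43285 + (2 + sqrt(-90 + 2*(-13)*(-1/132))/2)) = sqrt(-43285 + (2 + sqrt(-90 + 13/66)/2)) = sqrt(-43285 + (2 + sqrt(-5927/66)/2)) = sqrt(-43285 + (2 + (I*sqrt(391182)/66)/2)) = sqrt(-43285 + (2 + I*sqrt(391182)/132)) = sqrt(-43283 + I*sqrt(391182)/132)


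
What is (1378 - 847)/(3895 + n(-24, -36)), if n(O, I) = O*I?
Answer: 531/4759 ≈ 0.11158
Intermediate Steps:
n(O, I) = I*O
(1378 - 847)/(3895 + n(-24, -36)) = (1378 - 847)/(3895 - 36*(-24)) = 531/(3895 + 864) = 531/4759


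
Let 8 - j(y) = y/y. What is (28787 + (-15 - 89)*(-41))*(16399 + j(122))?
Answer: 542234706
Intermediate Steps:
j(y) = 7 (j(y) = 8 - y/y = 8 - 1*1 = 8 - 1 = 7)
(28787 + (-15 - 89)*(-41))*(16399 + j(122)) = (28787 + (-15 - 89)*(-41))*(16399 + 7) = (28787 - 104*(-41))*16406 = (28787 + 4264)*16406 = 33051*16406 = 542234706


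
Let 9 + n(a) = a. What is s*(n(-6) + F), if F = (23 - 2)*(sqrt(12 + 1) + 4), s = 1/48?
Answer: 23/16 + 7*sqrt(13)/16 ≈ 3.0149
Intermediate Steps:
s = 1/48 ≈ 0.020833
n(a) = -9 + a
F = 84 + 21*sqrt(13) (F = 21*(sqrt(13) + 4) = 21*(4 + sqrt(13)) = 84 + 21*sqrt(13) ≈ 159.72)
s*(n(-6) + F) = ((-9 - 6) + (84 + 21*sqrt(13)))/48 = (-15 + (84 + 21*sqrt(13)))/48 = (69 + 21*sqrt(13))/48 = 23/16 + 7*sqrt(13)/16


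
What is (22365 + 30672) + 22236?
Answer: 75273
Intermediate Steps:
(22365 + 30672) + 22236 = 53037 + 22236 = 75273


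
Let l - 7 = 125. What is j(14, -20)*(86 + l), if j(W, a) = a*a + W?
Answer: 90252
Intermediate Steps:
j(W, a) = W + a**2 (j(W, a) = a**2 + W = W + a**2)
l = 132 (l = 7 + 125 = 132)
j(14, -20)*(86 + l) = (14 + (-20)**2)*(86 + 132) = (14 + 400)*218 = 414*218 = 90252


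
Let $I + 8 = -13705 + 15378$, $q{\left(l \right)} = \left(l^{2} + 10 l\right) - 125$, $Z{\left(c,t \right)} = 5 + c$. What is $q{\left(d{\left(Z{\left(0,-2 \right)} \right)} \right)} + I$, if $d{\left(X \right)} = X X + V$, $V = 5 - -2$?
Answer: $2884$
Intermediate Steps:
$V = 7$ ($V = 5 + 2 = 7$)
$d{\left(X \right)} = 7 + X^{2}$ ($d{\left(X \right)} = X X + 7 = X^{2} + 7 = 7 + X^{2}$)
$q{\left(l \right)} = -125 + l^{2} + 10 l$
$I = 1665$ ($I = -8 + \left(-13705 + 15378\right) = -8 + 1673 = 1665$)
$q{\left(d{\left(Z{\left(0,-2 \right)} \right)} \right)} + I = \left(-125 + \left(7 + \left(5 + 0\right)^{2}\right)^{2} + 10 \left(7 + \left(5 + 0\right)^{2}\right)\right) + 1665 = \left(-125 + \left(7 + 5^{2}\right)^{2} + 10 \left(7 + 5^{2}\right)\right) + 1665 = \left(-125 + \left(7 + 25\right)^{2} + 10 \left(7 + 25\right)\right) + 1665 = \left(-125 + 32^{2} + 10 \cdot 32\right) + 1665 = \left(-125 + 1024 + 320\right) + 1665 = 1219 + 1665 = 2884$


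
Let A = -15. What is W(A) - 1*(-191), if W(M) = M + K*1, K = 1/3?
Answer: 529/3 ≈ 176.33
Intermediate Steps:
K = ⅓ ≈ 0.33333
W(M) = ⅓ + M (W(M) = M + (⅓)*1 = M + ⅓ = ⅓ + M)
W(A) - 1*(-191) = (⅓ - 15) - 1*(-191) = -44/3 + 191 = 529/3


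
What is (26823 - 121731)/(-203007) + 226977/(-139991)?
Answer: -10930551337/9473050979 ≈ -1.1539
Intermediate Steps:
(26823 - 121731)/(-203007) + 226977/(-139991) = -94908*(-1/203007) + 226977*(-1/139991) = 31636/67669 - 226977/139991 = -10930551337/9473050979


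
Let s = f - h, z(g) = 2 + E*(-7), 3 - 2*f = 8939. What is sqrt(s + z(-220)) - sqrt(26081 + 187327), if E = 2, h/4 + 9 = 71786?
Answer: -12*sqrt(1482) + 94*I*sqrt(33) ≈ -461.96 + 539.99*I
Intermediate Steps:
f = -4468 (f = 3/2 - 1/2*8939 = 3/2 - 8939/2 = -4468)
h = 287108 (h = -36 + 4*71786 = -36 + 287144 = 287108)
z(g) = -12 (z(g) = 2 + 2*(-7) = 2 - 14 = -12)
s = -291576 (s = -4468 - 1*287108 = -4468 - 287108 = -291576)
sqrt(s + z(-220)) - sqrt(26081 + 187327) = sqrt(-291576 - 12) - sqrt(26081 + 187327) = sqrt(-291588) - sqrt(213408) = 94*I*sqrt(33) - 12*sqrt(1482) = -12*sqrt(1482) + 94*I*sqrt(33)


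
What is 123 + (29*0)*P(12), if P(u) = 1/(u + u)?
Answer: 123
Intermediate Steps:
P(u) = 1/(2*u)
123 + (29*0)*P(12) = 123 + (29*0)*((½)/12) = 123 + 0*((½)*(1/12)) = 123 + 0*(1/24) = 123 + 0 = 123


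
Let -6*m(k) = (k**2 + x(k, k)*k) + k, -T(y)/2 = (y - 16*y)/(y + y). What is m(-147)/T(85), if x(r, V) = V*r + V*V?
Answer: 1055264/15 ≈ 70351.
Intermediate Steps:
x(r, V) = V**2 + V*r (x(r, V) = V*r + V**2 = V**2 + V*r)
T(y) = 15 (T(y) = -2*(y - 16*y)/(y + y) = -2*(-15*y)/(2*y) = -2*(-15*y)*1/(2*y) = -2*(-15/2) = 15)
m(k) = -k**3/3 - k/6 - k**2/6 (m(k) = -((k**2 + (k*(k + k))*k) + k)/6 = -((k**2 + (k*(2*k))*k) + k)/6 = -((k**2 + (2*k**2)*k) + k)/6 = -((k**2 + 2*k**3) + k)/6 = -(k + k**2 + 2*k**3)/6 = -k**3/3 - k/6 - k**2/6)
m(-147)/T(85) = -1/6*(-147)*(1 - 147 + 2*(-147)**2)/15 = -1/6*(-147)*(1 - 147 + 2*21609)*(1/15) = -1/6*(-147)*(1 - 147 + 43218)*(1/15) = -1/6*(-147)*43072*(1/15) = 1055264*(1/15) = 1055264/15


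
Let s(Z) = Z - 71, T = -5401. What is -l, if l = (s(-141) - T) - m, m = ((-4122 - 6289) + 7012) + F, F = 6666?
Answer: -1922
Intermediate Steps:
s(Z) = -71 + Z
m = 3267 (m = ((-4122 - 6289) + 7012) + 6666 = (-10411 + 7012) + 6666 = -3399 + 6666 = 3267)
l = 1922 (l = ((-71 - 141) - 1*(-5401)) - 1*3267 = (-212 + 5401) - 3267 = 5189 - 3267 = 1922)
-l = -1*1922 = -1922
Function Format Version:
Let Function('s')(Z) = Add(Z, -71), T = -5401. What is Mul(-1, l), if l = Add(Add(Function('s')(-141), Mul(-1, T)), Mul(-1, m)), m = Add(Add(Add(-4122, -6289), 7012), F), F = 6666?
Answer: -1922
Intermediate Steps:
Function('s')(Z) = Add(-71, Z)
m = 3267 (m = Add(Add(Add(-4122, -6289), 7012), 6666) = Add(Add(-10411, 7012), 6666) = Add(-3399, 6666) = 3267)
l = 1922 (l = Add(Add(Add(-71, -141), Mul(-1, -5401)), Mul(-1, 3267)) = Add(Add(-212, 5401), -3267) = Add(5189, -3267) = 1922)
Mul(-1, l) = Mul(-1, 1922) = -1922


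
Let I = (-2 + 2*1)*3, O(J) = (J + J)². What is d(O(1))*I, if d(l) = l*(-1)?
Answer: 0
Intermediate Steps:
O(J) = 4*J² (O(J) = (2*J)² = 4*J²)
d(l) = -l
I = 0 (I = (-2 + 2)*3 = 0*3 = 0)
d(O(1))*I = -4*1²*0 = -4*0 = 0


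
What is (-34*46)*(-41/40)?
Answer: 16031/10 ≈ 1603.1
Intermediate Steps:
(-34*46)*(-41/40) = -(-64124)/40 = -1564*(-41/40) = 16031/10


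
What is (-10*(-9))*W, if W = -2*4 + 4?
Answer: -360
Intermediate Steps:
W = -4 (W = -8 + 4 = -4)
(-10*(-9))*W = -10*(-9)*(-4) = 90*(-4) = -360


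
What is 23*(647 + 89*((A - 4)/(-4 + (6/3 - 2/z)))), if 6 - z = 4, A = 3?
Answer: 46690/3 ≈ 15563.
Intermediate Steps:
z = 2 (z = 6 - 1*4 = 6 - 4 = 2)
23*(647 + 89*((A - 4)/(-4 + (6/3 - 2/z)))) = 23*(647 + 89*((3 - 4)/(-4 + (6/3 - 2/2)))) = 23*(647 + 89*(-1/(-4 + (6*(⅓) - 2*½)))) = 23*(647 + 89*(-1/(-4 + (2 - 1)))) = 23*(647 + 89*(-1/(-4 + 1))) = 23*(647 + 89*(-1/(-3))) = 23*(647 + 89*(-1*(-⅓))) = 23*(647 + 89*(⅓)) = 23*(647 + 89/3) = 23*(2030/3) = 46690/3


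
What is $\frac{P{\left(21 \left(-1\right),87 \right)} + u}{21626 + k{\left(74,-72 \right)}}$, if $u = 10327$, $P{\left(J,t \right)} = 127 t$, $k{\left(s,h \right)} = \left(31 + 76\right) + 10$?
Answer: $\frac{21376}{21743} \approx 0.98312$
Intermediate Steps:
$k{\left(s,h \right)} = 117$ ($k{\left(s,h \right)} = 107 + 10 = 117$)
$\frac{P{\left(21 \left(-1\right),87 \right)} + u}{21626 + k{\left(74,-72 \right)}} = \frac{127 \cdot 87 + 10327}{21626 + 117} = \frac{11049 + 10327}{21743} = 21376 \cdot \frac{1}{21743} = \frac{21376}{21743}$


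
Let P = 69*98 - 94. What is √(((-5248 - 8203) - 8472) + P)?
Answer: 3*I*√1695 ≈ 123.51*I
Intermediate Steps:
P = 6668 (P = 6762 - 94 = 6668)
√(((-5248 - 8203) - 8472) + P) = √(((-5248 - 8203) - 8472) + 6668) = √((-13451 - 8472) + 6668) = √(-21923 + 6668) = √(-15255) = 3*I*√1695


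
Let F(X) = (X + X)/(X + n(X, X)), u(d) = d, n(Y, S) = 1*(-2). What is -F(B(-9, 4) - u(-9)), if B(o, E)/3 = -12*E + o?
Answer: -81/41 ≈ -1.9756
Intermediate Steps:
n(Y, S) = -2
B(o, E) = -36*E + 3*o (B(o, E) = 3*(-12*E + o) = 3*(o - 12*E) = -36*E + 3*o)
F(X) = 2*X/(-2 + X) (F(X) = (X + X)/(X - 2) = (2*X)/(-2 + X) = 2*X/(-2 + X))
-F(B(-9, 4) - u(-9)) = -2*((-36*4 + 3*(-9)) - 1*(-9))/(-2 + ((-36*4 + 3*(-9)) - 1*(-9))) = -2*((-144 - 27) + 9)/(-2 + ((-144 - 27) + 9)) = -2*(-171 + 9)/(-2 + (-171 + 9)) = -2*(-162)/(-2 - 162) = -2*(-162)/(-164) = -2*(-162)*(-1)/164 = -1*81/41 = -81/41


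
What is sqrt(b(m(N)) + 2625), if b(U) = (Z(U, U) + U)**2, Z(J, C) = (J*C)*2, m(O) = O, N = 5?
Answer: 5*sqrt(226) ≈ 75.167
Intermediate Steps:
Z(J, C) = 2*C*J (Z(J, C) = (C*J)*2 = 2*C*J)
b(U) = (U + 2*U**2)**2 (b(U) = (2*U*U + U)**2 = (2*U**2 + U)**2 = (U + 2*U**2)**2)
sqrt(b(m(N)) + 2625) = sqrt(5**2*(1 + 2*5)**2 + 2625) = sqrt(25*(1 + 10)**2 + 2625) = sqrt(25*11**2 + 2625) = sqrt(25*121 + 2625) = sqrt(3025 + 2625) = sqrt(5650) = 5*sqrt(226)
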